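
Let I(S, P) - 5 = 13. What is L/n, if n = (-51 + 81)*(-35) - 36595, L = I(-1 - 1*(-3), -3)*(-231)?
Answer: 4158/37645 ≈ 0.11045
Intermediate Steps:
I(S, P) = 18 (I(S, P) = 5 + 13 = 18)
L = -4158 (L = 18*(-231) = -4158)
n = -37645 (n = 30*(-35) - 36595 = -1050 - 36595 = -37645)
L/n = -4158/(-37645) = -4158*(-1/37645) = 4158/37645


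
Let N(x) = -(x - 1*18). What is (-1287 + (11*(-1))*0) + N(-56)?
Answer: -1213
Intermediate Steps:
N(x) = 18 - x (N(x) = -(x - 18) = -(-18 + x) = 18 - x)
(-1287 + (11*(-1))*0) + N(-56) = (-1287 + (11*(-1))*0) + (18 - 1*(-56)) = (-1287 - 11*0) + (18 + 56) = (-1287 + 0) + 74 = -1287 + 74 = -1213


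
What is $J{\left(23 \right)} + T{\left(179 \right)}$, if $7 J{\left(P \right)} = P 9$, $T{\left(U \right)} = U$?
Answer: $\frac{1460}{7} \approx 208.57$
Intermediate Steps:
$J{\left(P \right)} = \frac{9 P}{7}$ ($J{\left(P \right)} = \frac{P 9}{7} = \frac{9 P}{7}$)
$J{\left(23 \right)} + T{\left(179 \right)} = \frac{9}{7} \cdot 23 + 179 = \frac{207}{7} + 179 = \frac{1460}{7}$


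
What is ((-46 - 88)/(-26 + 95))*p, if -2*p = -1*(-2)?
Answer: 134/69 ≈ 1.9420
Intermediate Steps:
p = -1 (p = -(-1)*(-2)/2 = -1/2*2 = -1)
((-46 - 88)/(-26 + 95))*p = ((-46 - 88)/(-26 + 95))*(-1) = -134/69*(-1) = 134/69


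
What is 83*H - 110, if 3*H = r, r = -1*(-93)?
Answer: 2463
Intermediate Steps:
r = 93
H = 31 (H = (⅓)*93 = 31)
83*H - 110 = 83*31 - 110 = 2573 - 110 = 2463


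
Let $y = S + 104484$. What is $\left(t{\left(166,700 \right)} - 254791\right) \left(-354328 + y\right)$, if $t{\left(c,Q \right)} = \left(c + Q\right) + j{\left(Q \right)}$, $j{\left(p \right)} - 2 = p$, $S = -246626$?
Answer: $125717622810$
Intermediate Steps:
$y = -142142$ ($y = -246626 + 104484 = -142142$)
$j{\left(p \right)} = 2 + p$
$t{\left(c,Q \right)} = 2 + c + 2 Q$ ($t{\left(c,Q \right)} = \left(c + Q\right) + \left(2 + Q\right) = \left(Q + c\right) + \left(2 + Q\right) = 2 + c + 2 Q$)
$\left(t{\left(166,700 \right)} - 254791\right) \left(-354328 + y\right) = \left(\left(2 + 166 + 2 \cdot 700\right) - 254791\right) \left(-354328 - 142142\right) = \left(\left(2 + 166 + 1400\right) - 254791\right) \left(-496470\right) = \left(1568 - 254791\right) \left(-496470\right) = \left(-253223\right) \left(-496470\right) = 125717622810$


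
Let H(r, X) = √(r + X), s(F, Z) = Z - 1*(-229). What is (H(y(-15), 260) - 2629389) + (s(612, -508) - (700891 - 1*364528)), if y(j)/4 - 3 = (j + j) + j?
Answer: -2966031 + 2*√23 ≈ -2.9660e+6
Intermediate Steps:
y(j) = 12 + 12*j (y(j) = 12 + 4*((j + j) + j) = 12 + 4*(2*j + j) = 12 + 4*(3*j) = 12 + 12*j)
s(F, Z) = 229 + Z (s(F, Z) = Z + 229 = 229 + Z)
H(r, X) = √(X + r)
(H(y(-15), 260) - 2629389) + (s(612, -508) - (700891 - 1*364528)) = (√(260 + (12 + 12*(-15))) - 2629389) + ((229 - 508) - (700891 - 1*364528)) = (√(260 + (12 - 180)) - 2629389) + (-279 - (700891 - 364528)) = (√(260 - 168) - 2629389) + (-279 - 1*336363) = (√92 - 2629389) + (-279 - 336363) = (2*√23 - 2629389) - 336642 = (-2629389 + 2*√23) - 336642 = -2966031 + 2*√23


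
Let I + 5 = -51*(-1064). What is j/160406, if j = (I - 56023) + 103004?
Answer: 50620/80203 ≈ 0.63115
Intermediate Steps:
I = 54259 (I = -5 - 51*(-1064) = -5 + 54264 = 54259)
j = 101240 (j = (54259 - 56023) + 103004 = -1764 + 103004 = 101240)
j/160406 = 101240/160406 = 101240*(1/160406) = 50620/80203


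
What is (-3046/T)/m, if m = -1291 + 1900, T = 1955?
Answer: -3046/1190595 ≈ -0.0025584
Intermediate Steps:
m = 609
(-3046/T)/m = -3046/1955/609 = -3046*1/1955*(1/609) = -3046/1955*1/609 = -3046/1190595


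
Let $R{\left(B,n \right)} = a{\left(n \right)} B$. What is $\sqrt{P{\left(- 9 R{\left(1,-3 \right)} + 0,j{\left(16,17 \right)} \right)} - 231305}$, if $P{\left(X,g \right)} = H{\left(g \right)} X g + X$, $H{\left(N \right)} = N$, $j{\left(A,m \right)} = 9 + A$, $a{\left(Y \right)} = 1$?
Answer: $i \sqrt{236939} \approx 486.76 i$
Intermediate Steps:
$R{\left(B,n \right)} = B$ ($R{\left(B,n \right)} = 1 B = B$)
$P{\left(X,g \right)} = X + X g^{2}$ ($P{\left(X,g \right)} = g X g + X = X g g + X = X g^{2} + X = X + X g^{2}$)
$\sqrt{P{\left(- 9 R{\left(1,-3 \right)} + 0,j{\left(16,17 \right)} \right)} - 231305} = \sqrt{\left(\left(-9\right) 1 + 0\right) \left(1 + \left(9 + 16\right)^{2}\right) - 231305} = \sqrt{\left(-9 + 0\right) \left(1 + 25^{2}\right) - 231305} = \sqrt{- 9 \left(1 + 625\right) - 231305} = \sqrt{\left(-9\right) 626 - 231305} = \sqrt{-5634 - 231305} = \sqrt{-236939} = i \sqrt{236939}$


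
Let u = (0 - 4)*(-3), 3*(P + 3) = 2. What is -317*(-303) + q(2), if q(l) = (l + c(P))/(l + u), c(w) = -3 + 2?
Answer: 1344715/14 ≈ 96051.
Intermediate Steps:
P = -7/3 (P = -3 + (⅓)*2 = -3 + ⅔ = -7/3 ≈ -2.3333)
c(w) = -1
u = 12 (u = -4*(-3) = 12)
q(l) = (-1 + l)/(12 + l) (q(l) = (l - 1)/(l + 12) = (-1 + l)/(12 + l))
-317*(-303) + q(2) = -317*(-303) + (-1 + 2)/(12 + 2) = 96051 + 1/14 = 1344715/14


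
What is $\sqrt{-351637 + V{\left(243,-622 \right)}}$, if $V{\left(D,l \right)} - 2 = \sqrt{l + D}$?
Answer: $\sqrt{-351635 + i \sqrt{379}} \approx 0.016 + 592.99 i$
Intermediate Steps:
$V{\left(D,l \right)} = 2 + \sqrt{D + l}$ ($V{\left(D,l \right)} = 2 + \sqrt{l + D} = 2 + \sqrt{D + l}$)
$\sqrt{-351637 + V{\left(243,-622 \right)}} = \sqrt{-351637 + \left(2 + \sqrt{243 - 622}\right)} = \sqrt{-351637 + \left(2 + \sqrt{-379}\right)} = \sqrt{-351637 + \left(2 + i \sqrt{379}\right)} = \sqrt{-351635 + i \sqrt{379}}$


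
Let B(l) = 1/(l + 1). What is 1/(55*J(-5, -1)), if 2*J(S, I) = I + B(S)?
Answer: -8/275 ≈ -0.029091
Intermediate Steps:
B(l) = 1/(1 + l)
J(S, I) = I/2 + 1/(2*(1 + S)) (J(S, I) = (I + 1/(1 + S))/2 = I/2 + 1/(2*(1 + S)))
1/(55*J(-5, -1)) = 1/(55*((1 - (1 - 5))/(2*(1 - 5)))) = 1/(55*((1/2)*(1 - 1*(-4))/(-4))) = 1/(55*((1/2)*(-1/4)*(1 + 4))) = 1/(55*((1/2)*(-1/4)*5)) = 1/(55*(-5/8)) = 1/(-275/8) = -8/275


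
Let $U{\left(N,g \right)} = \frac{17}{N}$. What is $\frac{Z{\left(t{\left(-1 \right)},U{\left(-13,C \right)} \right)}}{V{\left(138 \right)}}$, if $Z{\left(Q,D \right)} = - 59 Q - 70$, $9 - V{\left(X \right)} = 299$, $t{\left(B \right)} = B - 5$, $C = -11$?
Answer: $- \frac{142}{145} \approx -0.97931$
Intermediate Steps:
$t{\left(B \right)} = -5 + B$ ($t{\left(B \right)} = B - 5 = -5 + B$)
$V{\left(X \right)} = -290$ ($V{\left(X \right)} = 9 - 299 = -290$)
$Z{\left(Q,D \right)} = -70 - 59 Q$
$\frac{Z{\left(t{\left(-1 \right)},U{\left(-13,C \right)} \right)}}{V{\left(138 \right)}} = \frac{-70 - 59 \left(-5 - 1\right)}{-290} = \left(-70 - -354\right) \left(- \frac{1}{290}\right) = \left(-70 + 354\right) \left(- \frac{1}{290}\right) = 284 \left(- \frac{1}{290}\right) = - \frac{142}{145}$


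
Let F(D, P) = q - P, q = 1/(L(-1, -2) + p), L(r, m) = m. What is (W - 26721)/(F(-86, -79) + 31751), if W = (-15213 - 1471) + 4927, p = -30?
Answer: -1231296/1018559 ≈ -1.2089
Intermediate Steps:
W = -11757 (W = -16684 + 4927 = -11757)
q = -1/32 (q = 1/(-2 - 30) = 1/(-32) = -1/32 ≈ -0.031250)
F(D, P) = -1/32 - P
(W - 26721)/(F(-86, -79) + 31751) = (-11757 - 26721)/((-1/32 - 1*(-79)) + 31751) = -38478/((-1/32 + 79) + 31751) = -38478/(2527/32 + 31751) = -38478/1018559/32 = -38478*32/1018559 = -1231296/1018559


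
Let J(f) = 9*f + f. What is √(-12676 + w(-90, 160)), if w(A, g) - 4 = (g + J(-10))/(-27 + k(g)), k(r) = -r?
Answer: 2*I*√110784597/187 ≈ 112.57*I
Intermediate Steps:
J(f) = 10*f
w(A, g) = 4 + (-100 + g)/(-27 - g) (w(A, g) = 4 + (g + 10*(-10))/(-27 - g) = 4 + (g - 100)/(-27 - g) = 4 + (-100 + g)/(-27 - g))
√(-12676 + w(-90, 160)) = √(-12676 + (208 + 3*160)/(27 + 160)) = √(-12676 + (208 + 480)/187) = √(-12676 + (1/187)*688) = √(-12676 + 688/187) = √(-2369724/187) = 2*I*√110784597/187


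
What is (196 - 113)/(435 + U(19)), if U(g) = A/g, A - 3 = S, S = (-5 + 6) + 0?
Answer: 1577/8269 ≈ 0.19071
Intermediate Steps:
S = 1 (S = 1 + 0 = 1)
A = 4 (A = 3 + 1 = 4)
U(g) = 4/g
(196 - 113)/(435 + U(19)) = (196 - 113)/(435 + 4/19) = 83/(435 + 4*(1/19)) = 83/(435 + 4/19) = 83/(8269/19) = 83*(19/8269) = 1577/8269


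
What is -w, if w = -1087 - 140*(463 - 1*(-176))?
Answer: 90547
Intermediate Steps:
w = -90547 (w = -1087 - 140*(463 + 176) = -1087 - 140*639 = -1087 - 89460 = -90547)
-w = -1*(-90547) = 90547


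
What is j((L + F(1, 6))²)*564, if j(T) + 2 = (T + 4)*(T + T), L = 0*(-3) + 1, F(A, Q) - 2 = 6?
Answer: 7765152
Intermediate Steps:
F(A, Q) = 8 (F(A, Q) = 2 + 6 = 8)
L = 1 (L = 0 + 1 = 1)
j(T) = -2 + 2*T*(4 + T) (j(T) = -2 + (T + 4)*(T + T) = -2 + (4 + T)*(2*T) = -2 + 2*T*(4 + T))
j((L + F(1, 6))²)*564 = (-2 + 2*((1 + 8)²)² + 8*(1 + 8)²)*564 = (-2 + 2*(9²)² + 8*9²)*564 = (-2 + 2*81² + 8*81)*564 = (-2 + 2*6561 + 648)*564 = (-2 + 13122 + 648)*564 = 13768*564 = 7765152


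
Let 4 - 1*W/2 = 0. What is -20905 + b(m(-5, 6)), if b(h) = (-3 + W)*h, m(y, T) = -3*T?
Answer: -20995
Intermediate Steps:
W = 8 (W = 8 - 2*0 = 8 + 0 = 8)
b(h) = 5*h (b(h) = (-3 + 8)*h = 5*h)
-20905 + b(m(-5, 6)) = -20905 + 5*(-3*6) = -20905 + 5*(-18) = -20905 - 90 = -20995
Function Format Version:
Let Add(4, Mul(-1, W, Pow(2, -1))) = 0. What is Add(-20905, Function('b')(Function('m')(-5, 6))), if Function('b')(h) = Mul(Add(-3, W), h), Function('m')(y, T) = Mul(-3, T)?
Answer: -20995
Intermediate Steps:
W = 8 (W = Add(8, Mul(-2, 0)) = Add(8, 0) = 8)
Function('b')(h) = Mul(5, h) (Function('b')(h) = Mul(Add(-3, 8), h) = Mul(5, h))
Add(-20905, Function('b')(Function('m')(-5, 6))) = Add(-20905, Mul(5, Mul(-3, 6))) = Add(-20905, Mul(5, -18)) = Add(-20905, -90) = -20995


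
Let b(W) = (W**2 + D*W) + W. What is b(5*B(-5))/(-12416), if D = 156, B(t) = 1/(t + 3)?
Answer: 1545/49664 ≈ 0.031109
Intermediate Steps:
B(t) = 1/(3 + t)
b(W) = W**2 + 157*W (b(W) = (W**2 + 156*W) + W = W**2 + 157*W)
b(5*B(-5))/(-12416) = ((5/(3 - 5))*(157 + 5/(3 - 5)))/(-12416) = ((5/(-2))*(157 + 5/(-2)))*(-1/12416) = ((5*(-1/2))*(157 + 5*(-1/2)))*(-1/12416) = -5*(157 - 5/2)/2*(-1/12416) = -5/2*309/2*(-1/12416) = -1545/4*(-1/12416) = 1545/49664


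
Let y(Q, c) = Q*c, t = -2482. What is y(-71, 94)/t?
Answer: 3337/1241 ≈ 2.6890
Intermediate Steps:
y(-71, 94)/t = -71*94/(-2482) = -6674*(-1/2482) = 3337/1241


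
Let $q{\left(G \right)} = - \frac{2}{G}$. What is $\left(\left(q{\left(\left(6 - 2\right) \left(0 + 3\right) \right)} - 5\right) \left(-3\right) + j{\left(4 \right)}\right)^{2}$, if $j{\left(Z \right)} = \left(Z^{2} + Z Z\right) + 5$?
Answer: $\frac{11025}{4} \approx 2756.3$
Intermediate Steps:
$j{\left(Z \right)} = 5 + 2 Z^{2}$ ($j{\left(Z \right)} = \left(Z^{2} + Z^{2}\right) + 5 = 2 Z^{2} + 5 = 5 + 2 Z^{2}$)
$\left(\left(q{\left(\left(6 - 2\right) \left(0 + 3\right) \right)} - 5\right) \left(-3\right) + j{\left(4 \right)}\right)^{2} = \left(\left(- \frac{2}{\left(6 - 2\right) \left(0 + 3\right)} - 5\right) \left(-3\right) + \left(5 + 2 \cdot 4^{2}\right)\right)^{2} = \left(\left(- \frac{2}{4 \cdot 3} - 5\right) \left(-3\right) + \left(5 + 2 \cdot 16\right)\right)^{2} = \left(\left(- \frac{2}{12} - 5\right) \left(-3\right) + \left(5 + 32\right)\right)^{2} = \left(\left(\left(-2\right) \frac{1}{12} - 5\right) \left(-3\right) + 37\right)^{2} = \left(\left(- \frac{1}{6} - 5\right) \left(-3\right) + 37\right)^{2} = \left(\left(- \frac{31}{6}\right) \left(-3\right) + 37\right)^{2} = \left(\frac{31}{2} + 37\right)^{2} = \left(\frac{105}{2}\right)^{2} = \frac{11025}{4}$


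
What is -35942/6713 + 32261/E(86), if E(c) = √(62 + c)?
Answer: -35942/6713 + 32261*√37/74 ≈ 2646.5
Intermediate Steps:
-35942/6713 + 32261/E(86) = -35942/6713 + 32261/(√(62 + 86)) = -35942*1/6713 + 32261/(√148) = -35942/6713 + 32261/((2*√37)) = -35942/6713 + 32261*(√37/74) = -35942/6713 + 32261*√37/74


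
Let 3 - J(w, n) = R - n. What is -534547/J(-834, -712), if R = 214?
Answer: 41119/71 ≈ 579.14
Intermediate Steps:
J(w, n) = -211 + n (J(w, n) = 3 - (214 - n) = 3 + (-214 + n) = -211 + n)
-534547/J(-834, -712) = -534547/(-211 - 712) = -534547/(-923) = -534547*(-1/923) = 41119/71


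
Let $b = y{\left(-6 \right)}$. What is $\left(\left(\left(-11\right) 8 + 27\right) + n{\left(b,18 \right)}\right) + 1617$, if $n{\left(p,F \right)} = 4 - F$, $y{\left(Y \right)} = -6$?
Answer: $1542$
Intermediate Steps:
$b = -6$
$\left(\left(\left(-11\right) 8 + 27\right) + n{\left(b,18 \right)}\right) + 1617 = \left(\left(\left(-11\right) 8 + 27\right) + \left(4 - 18\right)\right) + 1617 = \left(\left(-88 + 27\right) + \left(4 - 18\right)\right) + 1617 = \left(-61 - 14\right) + 1617 = -75 + 1617 = 1542$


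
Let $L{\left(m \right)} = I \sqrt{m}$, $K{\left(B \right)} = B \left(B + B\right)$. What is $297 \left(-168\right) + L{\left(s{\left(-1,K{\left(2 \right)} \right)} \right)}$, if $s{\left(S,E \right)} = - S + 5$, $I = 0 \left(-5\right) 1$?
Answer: $-49896$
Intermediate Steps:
$I = 0$ ($I = 0 \cdot 1 = 0$)
$K{\left(B \right)} = 2 B^{2}$ ($K{\left(B \right)} = B 2 B = 2 B^{2}$)
$s{\left(S,E \right)} = 5 - S$
$L{\left(m \right)} = 0$ ($L{\left(m \right)} = 0 \sqrt{m} = 0$)
$297 \left(-168\right) + L{\left(s{\left(-1,K{\left(2 \right)} \right)} \right)} = 297 \left(-168\right) + 0 = -49896 + 0 = -49896$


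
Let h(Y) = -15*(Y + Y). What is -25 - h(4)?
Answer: 95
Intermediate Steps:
h(Y) = -30*Y
-25 - h(4) = -25 - (-30)*4 = -25 - 1*(-120) = -25 + 120 = 95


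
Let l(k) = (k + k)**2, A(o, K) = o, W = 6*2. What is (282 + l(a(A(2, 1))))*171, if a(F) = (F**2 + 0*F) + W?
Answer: 223326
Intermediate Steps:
W = 12
a(F) = 12 + F**2 (a(F) = (F**2 + 0*F) + 12 = (F**2 + 0) + 12 = F**2 + 12 = 12 + F**2)
l(k) = 4*k**2 (l(k) = (2*k)**2 = 4*k**2)
(282 + l(a(A(2, 1))))*171 = (282 + 4*(12 + 2**2)**2)*171 = (282 + 4*(12 + 4)**2)*171 = (282 + 4*16**2)*171 = (282 + 4*256)*171 = (282 + 1024)*171 = 1306*171 = 223326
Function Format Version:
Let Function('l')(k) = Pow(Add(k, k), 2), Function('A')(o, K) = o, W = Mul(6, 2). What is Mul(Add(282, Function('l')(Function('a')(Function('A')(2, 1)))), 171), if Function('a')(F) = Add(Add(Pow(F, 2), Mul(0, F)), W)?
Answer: 223326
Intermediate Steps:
W = 12
Function('a')(F) = Add(12, Pow(F, 2)) (Function('a')(F) = Add(Add(Pow(F, 2), Mul(0, F)), 12) = Add(Add(Pow(F, 2), 0), 12) = Add(Pow(F, 2), 12) = Add(12, Pow(F, 2)))
Function('l')(k) = Mul(4, Pow(k, 2)) (Function('l')(k) = Pow(Mul(2, k), 2) = Mul(4, Pow(k, 2)))
Mul(Add(282, Function('l')(Function('a')(Function('A')(2, 1)))), 171) = Mul(Add(282, Mul(4, Pow(Add(12, Pow(2, 2)), 2))), 171) = Mul(Add(282, Mul(4, Pow(Add(12, 4), 2))), 171) = Mul(Add(282, Mul(4, Pow(16, 2))), 171) = Mul(Add(282, Mul(4, 256)), 171) = Mul(Add(282, 1024), 171) = Mul(1306, 171) = 223326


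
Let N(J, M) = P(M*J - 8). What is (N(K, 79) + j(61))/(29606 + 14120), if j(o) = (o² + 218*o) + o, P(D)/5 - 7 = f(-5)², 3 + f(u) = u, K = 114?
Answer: 17435/43726 ≈ 0.39873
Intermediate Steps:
f(u) = -3 + u
P(D) = 355 (P(D) = 35 + 5*(-3 - 5)² = 35 + 5*(-8)² = 35 + 5*64 = 35 + 320 = 355)
N(J, M) = 355
j(o) = o² + 219*o
(N(K, 79) + j(61))/(29606 + 14120) = (355 + 61*(219 + 61))/(29606 + 14120) = (355 + 61*280)/43726 = (355 + 17080)*(1/43726) = 17435*(1/43726) = 17435/43726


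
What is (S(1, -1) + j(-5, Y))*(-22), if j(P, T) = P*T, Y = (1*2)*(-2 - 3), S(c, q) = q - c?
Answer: -1056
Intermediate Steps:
Y = -10 (Y = 2*(-5) = -10)
(S(1, -1) + j(-5, Y))*(-22) = ((-1 - 1*1) - 5*(-10))*(-22) = ((-1 - 1) + 50)*(-22) = (-2 + 50)*(-22) = 48*(-22) = -1056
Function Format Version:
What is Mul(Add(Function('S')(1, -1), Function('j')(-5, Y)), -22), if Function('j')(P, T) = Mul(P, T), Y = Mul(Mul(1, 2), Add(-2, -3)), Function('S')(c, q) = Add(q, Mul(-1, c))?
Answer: -1056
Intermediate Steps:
Y = -10 (Y = Mul(2, -5) = -10)
Mul(Add(Function('S')(1, -1), Function('j')(-5, Y)), -22) = Mul(Add(Add(-1, Mul(-1, 1)), Mul(-5, -10)), -22) = Mul(Add(Add(-1, -1), 50), -22) = Mul(Add(-2, 50), -22) = Mul(48, -22) = -1056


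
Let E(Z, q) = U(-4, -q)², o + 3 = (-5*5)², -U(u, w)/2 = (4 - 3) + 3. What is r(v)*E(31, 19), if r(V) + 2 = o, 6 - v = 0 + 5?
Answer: 39680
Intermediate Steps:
U(u, w) = -8 (U(u, w) = -2*((4 - 3) + 3) = -2*(1 + 3) = -2*4 = -8)
v = 1 (v = 6 - (0 + 5) = 6 - 1*5 = 6 - 5 = 1)
o = 622 (o = -3 + (-5*5)² = -3 + (-25)² = -3 + 625 = 622)
r(V) = 620 (r(V) = -2 + 622 = 620)
E(Z, q) = 64 (E(Z, q) = (-8)² = 64)
r(v)*E(31, 19) = 620*64 = 39680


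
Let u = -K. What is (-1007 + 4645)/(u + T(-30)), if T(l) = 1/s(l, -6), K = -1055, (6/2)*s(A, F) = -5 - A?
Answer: 45475/13189 ≈ 3.4479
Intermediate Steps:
s(A, F) = -5/3 - A/3 (s(A, F) = (-5 - A)/3 = -5/3 - A/3)
u = 1055 (u = -1*(-1055) = 1055)
T(l) = 1/(-5/3 - l/3)
(-1007 + 4645)/(u + T(-30)) = (-1007 + 4645)/(1055 - 3/(5 - 30)) = 3638/(1055 - 3/(-25)) = 3638/(1055 - 3*(-1/25)) = 3638/(1055 + 3/25) = 3638/(26378/25) = 3638*(25/26378) = 45475/13189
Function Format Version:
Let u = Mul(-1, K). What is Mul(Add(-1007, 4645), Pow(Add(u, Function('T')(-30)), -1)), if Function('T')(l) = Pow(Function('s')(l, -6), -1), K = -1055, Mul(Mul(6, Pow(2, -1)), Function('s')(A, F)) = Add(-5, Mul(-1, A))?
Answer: Rational(45475, 13189) ≈ 3.4479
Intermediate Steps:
Function('s')(A, F) = Add(Rational(-5, 3), Mul(Rational(-1, 3), A)) (Function('s')(A, F) = Mul(Rational(1, 3), Add(-5, Mul(-1, A))) = Add(Rational(-5, 3), Mul(Rational(-1, 3), A)))
u = 1055 (u = Mul(-1, -1055) = 1055)
Function('T')(l) = Pow(Add(Rational(-5, 3), Mul(Rational(-1, 3), l)), -1)
Mul(Add(-1007, 4645), Pow(Add(u, Function('T')(-30)), -1)) = Mul(Add(-1007, 4645), Pow(Add(1055, Mul(-3, Pow(Add(5, -30), -1))), -1)) = Mul(3638, Pow(Add(1055, Mul(-3, Pow(-25, -1))), -1)) = Mul(3638, Pow(Add(1055, Mul(-3, Rational(-1, 25))), -1)) = Mul(3638, Pow(Add(1055, Rational(3, 25)), -1)) = Mul(3638, Pow(Rational(26378, 25), -1)) = Mul(3638, Rational(25, 26378)) = Rational(45475, 13189)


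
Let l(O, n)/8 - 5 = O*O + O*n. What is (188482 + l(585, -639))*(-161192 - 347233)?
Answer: 32639868150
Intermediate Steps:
l(O, n) = 40 + 8*O² + 8*O*n (l(O, n) = 40 + 8*(O*O + O*n) = 40 + 8*(O² + O*n) = 40 + (8*O² + 8*O*n) = 40 + 8*O² + 8*O*n)
(188482 + l(585, -639))*(-161192 - 347233) = (188482 + (40 + 8*585² + 8*585*(-639)))*(-161192 - 347233) = (188482 + (40 + 8*342225 - 2990520))*(-508425) = (188482 + (40 + 2737800 - 2990520))*(-508425) = (188482 - 252680)*(-508425) = -64198*(-508425) = 32639868150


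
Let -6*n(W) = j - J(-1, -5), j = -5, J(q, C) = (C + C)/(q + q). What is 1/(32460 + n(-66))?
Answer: 3/97385 ≈ 3.0806e-5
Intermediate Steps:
J(q, C) = C/q (J(q, C) = (2*C)/((2*q)) = (2*C)*(1/(2*q)) = C/q)
n(W) = 5/3 (n(W) = -(-5 - (-5)/(-1))/6 = -(-5 - (-5)*(-1))/6 = -(-5 - 1*5)/6 = -(-5 - 5)/6 = -⅙*(-10) = 5/3)
1/(32460 + n(-66)) = 1/(32460 + 5/3) = 1/(97385/3) = 3/97385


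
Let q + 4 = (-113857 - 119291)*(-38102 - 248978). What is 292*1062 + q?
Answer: 66932437940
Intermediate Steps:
q = 66932127836 (q = -4 + (-113857 - 119291)*(-38102 - 248978) = -4 - 233148*(-287080) = -4 + 66932127840 = 66932127836)
292*1062 + q = 292*1062 + 66932127836 = 310104 + 66932127836 = 66932437940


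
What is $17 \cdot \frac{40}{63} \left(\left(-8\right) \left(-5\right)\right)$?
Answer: $\frac{27200}{63} \approx 431.75$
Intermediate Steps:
$17 \cdot \frac{40}{63} \left(\left(-8\right) \left(-5\right)\right) = 17 \cdot 40 \cdot \frac{1}{63} \cdot 40 = 17 \cdot \frac{40}{63} \cdot 40 = \frac{680}{63} \cdot 40 = \frac{27200}{63}$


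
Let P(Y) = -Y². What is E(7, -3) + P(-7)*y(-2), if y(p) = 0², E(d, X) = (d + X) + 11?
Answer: 15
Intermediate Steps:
E(d, X) = 11 + X + d (E(d, X) = (X + d) + 11 = 11 + X + d)
y(p) = 0
E(7, -3) + P(-7)*y(-2) = (11 - 3 + 7) - 1*(-7)²*0 = 15 - 1*49*0 = 15 - 49*0 = 15 + 0 = 15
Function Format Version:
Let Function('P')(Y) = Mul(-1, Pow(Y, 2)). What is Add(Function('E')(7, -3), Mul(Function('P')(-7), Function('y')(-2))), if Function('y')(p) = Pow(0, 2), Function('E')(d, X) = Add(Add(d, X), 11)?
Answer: 15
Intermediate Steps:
Function('E')(d, X) = Add(11, X, d) (Function('E')(d, X) = Add(Add(X, d), 11) = Add(11, X, d))
Function('y')(p) = 0
Add(Function('E')(7, -3), Mul(Function('P')(-7), Function('y')(-2))) = Add(Add(11, -3, 7), Mul(Mul(-1, Pow(-7, 2)), 0)) = Add(15, Mul(Mul(-1, 49), 0)) = Add(15, Mul(-49, 0)) = Add(15, 0) = 15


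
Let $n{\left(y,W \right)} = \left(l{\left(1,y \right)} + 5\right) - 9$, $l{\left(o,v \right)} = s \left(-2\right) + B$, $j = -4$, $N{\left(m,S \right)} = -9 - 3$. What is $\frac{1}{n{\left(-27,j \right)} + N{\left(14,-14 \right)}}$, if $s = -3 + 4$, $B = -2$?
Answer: $- \frac{1}{20} \approx -0.05$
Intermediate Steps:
$N{\left(m,S \right)} = -12$
$s = 1$
$l{\left(o,v \right)} = -4$ ($l{\left(o,v \right)} = 1 \left(-2\right) - 2 = -2 - 2 = -4$)
$n{\left(y,W \right)} = -8$ ($n{\left(y,W \right)} = \left(-4 + 5\right) - 9 = 1 - 9 = -8$)
$\frac{1}{n{\left(-27,j \right)} + N{\left(14,-14 \right)}} = \frac{1}{-8 - 12} = \frac{1}{-20} = - \frac{1}{20}$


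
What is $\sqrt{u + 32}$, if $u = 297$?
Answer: $\sqrt{329} \approx 18.138$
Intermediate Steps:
$\sqrt{u + 32} = \sqrt{297 + 32} = \sqrt{329}$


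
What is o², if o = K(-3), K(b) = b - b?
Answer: 0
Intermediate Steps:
K(b) = 0
o = 0
o² = 0² = 0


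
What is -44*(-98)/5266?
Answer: 2156/2633 ≈ 0.81884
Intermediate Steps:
-44*(-98)/5266 = 4312*(1/5266) = 2156/2633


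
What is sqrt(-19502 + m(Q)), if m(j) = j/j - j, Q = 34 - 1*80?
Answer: I*sqrt(19455) ≈ 139.48*I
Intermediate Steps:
Q = -46 (Q = 34 - 80 = -46)
m(j) = 1 - j
sqrt(-19502 + m(Q)) = sqrt(-19502 + (1 - 1*(-46))) = sqrt(-19502 + (1 + 46)) = sqrt(-19502 + 47) = sqrt(-19455) = I*sqrt(19455)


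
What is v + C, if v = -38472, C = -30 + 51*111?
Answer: -32841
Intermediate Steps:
C = 5631 (C = -30 + 5661 = 5631)
v + C = -38472 + 5631 = -32841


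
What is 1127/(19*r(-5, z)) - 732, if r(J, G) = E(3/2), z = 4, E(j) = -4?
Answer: -56759/76 ≈ -746.83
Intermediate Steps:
r(J, G) = -4
1127/(19*r(-5, z)) - 732 = 1127/(19*(-4)) - 732 = 1127/(-76) - 732 = -1/76*1127 - 732 = -1127/76 - 732 = -56759/76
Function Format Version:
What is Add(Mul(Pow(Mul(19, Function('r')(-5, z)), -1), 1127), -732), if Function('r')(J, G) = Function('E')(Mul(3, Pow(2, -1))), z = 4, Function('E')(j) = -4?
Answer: Rational(-56759, 76) ≈ -746.83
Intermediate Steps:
Function('r')(J, G) = -4
Add(Mul(Pow(Mul(19, Function('r')(-5, z)), -1), 1127), -732) = Add(Mul(Pow(Mul(19, -4), -1), 1127), -732) = Add(Mul(Pow(-76, -1), 1127), -732) = Add(Mul(Rational(-1, 76), 1127), -732) = Add(Rational(-1127, 76), -732) = Rational(-56759, 76)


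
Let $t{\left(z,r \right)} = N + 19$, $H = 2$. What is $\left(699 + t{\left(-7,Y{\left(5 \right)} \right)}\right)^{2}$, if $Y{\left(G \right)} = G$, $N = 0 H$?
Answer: $515524$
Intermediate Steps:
$N = 0$ ($N = 0 \cdot 2 = 0$)
$t{\left(z,r \right)} = 19$ ($t{\left(z,r \right)} = 0 + 19 = 19$)
$\left(699 + t{\left(-7,Y{\left(5 \right)} \right)}\right)^{2} = \left(699 + 19\right)^{2} = 718^{2} = 515524$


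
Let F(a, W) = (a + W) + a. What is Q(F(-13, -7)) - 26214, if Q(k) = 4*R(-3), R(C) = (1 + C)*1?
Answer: -26222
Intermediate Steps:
R(C) = 1 + C
F(a, W) = W + 2*a (F(a, W) = (W + a) + a = W + 2*a)
Q(k) = -8 (Q(k) = 4*(1 - 3) = 4*(-2) = -8)
Q(F(-13, -7)) - 26214 = -8 - 26214 = -26222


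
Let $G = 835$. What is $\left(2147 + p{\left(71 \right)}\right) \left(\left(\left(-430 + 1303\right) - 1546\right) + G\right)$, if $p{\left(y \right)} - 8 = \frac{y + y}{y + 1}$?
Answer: $\frac{698859}{2} \approx 3.4943 \cdot 10^{5}$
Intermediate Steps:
$p{\left(y \right)} = 8 + \frac{2 y}{1 + y}$ ($p{\left(y \right)} = 8 + \frac{y + y}{y + 1} = 8 + \frac{2 y}{1 + y}$)
$\left(2147 + p{\left(71 \right)}\right) \left(\left(\left(-430 + 1303\right) - 1546\right) + G\right) = \left(2147 + \frac{2 \left(4 + 5 \cdot 71\right)}{1 + 71}\right) \left(\left(\left(-430 + 1303\right) - 1546\right) + 835\right) = \left(2147 + \frac{2 \left(4 + 355\right)}{72}\right) \left(\left(873 - 1546\right) + 835\right) = \left(2147 + 2 \cdot \frac{1}{72} \cdot 359\right) \left(-673 + 835\right) = \left(2147 + \frac{359}{36}\right) 162 = \frac{77651}{36} \cdot 162 = \frac{698859}{2}$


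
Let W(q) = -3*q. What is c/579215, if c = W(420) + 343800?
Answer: 68508/115843 ≈ 0.59139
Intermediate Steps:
c = 342540 (c = -3*420 + 343800 = -1260 + 343800 = 342540)
c/579215 = 342540/579215 = 342540*(1/579215) = 68508/115843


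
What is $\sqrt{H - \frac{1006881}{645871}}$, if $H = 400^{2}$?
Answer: $\frac{\sqrt{66743245467321649}}{645871} \approx 400.0$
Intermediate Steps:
$H = 160000$
$\sqrt{H - \frac{1006881}{645871}} = \sqrt{160000 - \frac{1006881}{645871}} = \sqrt{\frac{103338353119}{645871}} = \frac{\sqrt{66743245467321649}}{645871}$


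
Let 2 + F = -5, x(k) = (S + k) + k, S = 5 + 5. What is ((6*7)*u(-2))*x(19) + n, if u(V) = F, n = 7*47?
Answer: -13783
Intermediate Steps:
S = 10
x(k) = 10 + 2*k (x(k) = (10 + k) + k = 10 + 2*k)
n = 329
F = -7 (F = -2 - 5 = -7)
u(V) = -7
((6*7)*u(-2))*x(19) + n = ((6*7)*(-7))*(10 + 2*19) + 329 = (42*(-7))*(10 + 38) + 329 = -294*48 + 329 = -14112 + 329 = -13783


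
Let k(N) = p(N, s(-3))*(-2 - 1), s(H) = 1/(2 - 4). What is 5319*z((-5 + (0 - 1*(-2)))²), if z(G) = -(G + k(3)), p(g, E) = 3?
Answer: 0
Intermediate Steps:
s(H) = -½ (s(H) = 1/(-2) = -½)
k(N) = -9 (k(N) = 3*(-2 - 1) = 3*(-3) = -9)
z(G) = 9 - G (z(G) = -(G - 9) = -(-9 + G) = 9 - G)
5319*z((-5 + (0 - 1*(-2)))²) = 5319*(9 - (-5 + (0 - 1*(-2)))²) = 5319*(9 - (-5 + (0 + 2))²) = 5319*(9 - (-5 + 2)²) = 5319*(9 - 1*(-3)²) = 5319*(9 - 1*9) = 5319*(9 - 9) = 5319*0 = 0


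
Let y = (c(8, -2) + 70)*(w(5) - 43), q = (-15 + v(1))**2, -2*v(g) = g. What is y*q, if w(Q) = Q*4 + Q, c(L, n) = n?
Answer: -294066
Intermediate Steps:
w(Q) = 5*Q (w(Q) = 4*Q + Q = 5*Q)
v(g) = -g/2
q = 961/4 (q = (-15 - 1/2*1)**2 = (-15 - 1/2)**2 = (-31/2)**2 = 961/4 ≈ 240.25)
y = -1224 (y = (-2 + 70)*(5*5 - 43) = 68*(25 - 43) = 68*(-18) = -1224)
y*q = -1224*961/4 = -294066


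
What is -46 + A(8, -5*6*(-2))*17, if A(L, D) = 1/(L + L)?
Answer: -719/16 ≈ -44.938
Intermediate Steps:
A(L, D) = 1/(2*L)
-46 + A(8, -5*6*(-2))*17 = -46 + ((1/2)/8)*17 = -46 + ((1/2)*(1/8))*17 = -46 + (1/16)*17 = -46 + 17/16 = -719/16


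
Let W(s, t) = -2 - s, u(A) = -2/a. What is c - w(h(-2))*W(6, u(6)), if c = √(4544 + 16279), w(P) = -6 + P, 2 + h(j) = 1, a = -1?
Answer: -56 + √20823 ≈ 88.302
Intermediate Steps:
h(j) = -1 (h(j) = -2 + 1 = -1)
u(A) = 2 (u(A) = -2/(-1) = -2*(-1) = 2)
c = √20823 ≈ 144.30
c - w(h(-2))*W(6, u(6)) = √20823 - (-6 - 1)*(-2 - 1*6) = √20823 - (-7)*(-2 - 6) = √20823 - (-7)*(-8) = √20823 - 1*56 = √20823 - 56 = -56 + √20823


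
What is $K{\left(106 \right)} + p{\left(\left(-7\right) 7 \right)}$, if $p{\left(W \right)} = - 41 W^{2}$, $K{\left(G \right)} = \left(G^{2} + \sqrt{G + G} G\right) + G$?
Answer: $-87099 + 212 \sqrt{53} \approx -85556.0$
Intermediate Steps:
$K{\left(G \right)} = G + G^{2} + \sqrt{2} G^{\frac{3}{2}}$ ($K{\left(G \right)} = \left(G^{2} + \sqrt{2 G} G\right) + G = \left(G^{2} + \sqrt{2} \sqrt{G} G\right) + G = \left(G^{2} + \sqrt{2} G^{\frac{3}{2}}\right) + G = G + G^{2} + \sqrt{2} G^{\frac{3}{2}}$)
$K{\left(106 \right)} + p{\left(\left(-7\right) 7 \right)} = \left(106 + 106^{2} + \sqrt{2} \cdot 106^{\frac{3}{2}}\right) - 41 \left(\left(-7\right) 7\right)^{2} = \left(106 + 11236 + \sqrt{2} \cdot 106 \sqrt{106}\right) - 41 \left(-49\right)^{2} = \left(106 + 11236 + 212 \sqrt{53}\right) - 98441 = \left(11342 + 212 \sqrt{53}\right) - 98441 = -87099 + 212 \sqrt{53}$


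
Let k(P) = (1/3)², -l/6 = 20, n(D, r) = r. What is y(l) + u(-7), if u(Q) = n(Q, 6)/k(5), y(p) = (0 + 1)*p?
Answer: -66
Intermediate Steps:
l = -120 (l = -6*20 = -120)
k(P) = ⅑ (k(P) = (⅓)² = ⅑)
y(p) = p (y(p) = 1*p = p)
u(Q) = 54 (u(Q) = 6/(⅑) = 6*9 = 54)
y(l) + u(-7) = -120 + 54 = -66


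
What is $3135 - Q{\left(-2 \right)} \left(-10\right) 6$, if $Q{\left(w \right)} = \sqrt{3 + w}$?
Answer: $3195$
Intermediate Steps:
$3135 - Q{\left(-2 \right)} \left(-10\right) 6 = 3135 - \sqrt{3 - 2} \left(-10\right) 6 = 3135 - \sqrt{1} \left(-10\right) 6 = 3135 - 1 \left(-10\right) 6 = 3135 - \left(-10\right) 6 = 3135 - -60 = 3135 + 60 = 3195$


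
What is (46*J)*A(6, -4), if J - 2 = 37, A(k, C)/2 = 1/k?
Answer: 598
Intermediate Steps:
A(k, C) = 2/k
J = 39 (J = 2 + 37 = 39)
(46*J)*A(6, -4) = (46*39)*(2/6) = 1794*(2*(⅙)) = 1794*(⅓) = 598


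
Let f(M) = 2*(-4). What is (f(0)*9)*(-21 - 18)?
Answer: 2808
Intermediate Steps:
f(M) = -8
(f(0)*9)*(-21 - 18) = (-8*9)*(-21 - 18) = -72*(-39) = 2808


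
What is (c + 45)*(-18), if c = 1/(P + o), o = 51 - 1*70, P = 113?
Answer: -38079/47 ≈ -810.19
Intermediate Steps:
o = -19 (o = 51 - 70 = -19)
c = 1/94 (c = 1/(113 - 19) = 1/94 ≈ 0.010638)
(c + 45)*(-18) = (1/94 + 45)*(-18) = (4231/94)*(-18) = -38079/47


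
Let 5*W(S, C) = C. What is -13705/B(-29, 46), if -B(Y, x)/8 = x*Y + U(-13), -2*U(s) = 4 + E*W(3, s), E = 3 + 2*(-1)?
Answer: -68525/53388 ≈ -1.2835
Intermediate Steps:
W(S, C) = C/5
E = 1 (E = 3 - 2 = 1)
U(s) = -2 - s/10 (U(s) = -(4 + 1*(s/5))/2 = -(4 + s/5)/2 = -2 - s/10)
B(Y, x) = 28/5 - 8*Y*x (B(Y, x) = -8*(x*Y + (-2 - 1/10*(-13))) = -8*(Y*x + (-2 + 13/10)) = -8*(Y*x - 7/10) = -8*(-7/10 + Y*x) = 28/5 - 8*Y*x)
-13705/B(-29, 46) = -13705/(28/5 - 8*(-29)*46) = -13705/(28/5 + 10672) = -13705/53388/5 = -13705*5/53388 = -68525/53388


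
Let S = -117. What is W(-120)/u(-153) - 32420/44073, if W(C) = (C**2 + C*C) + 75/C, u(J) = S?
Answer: -1131615995/4583592 ≈ -246.88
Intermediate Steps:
u(J) = -117
W(C) = 2*C**2 + 75/C (W(C) = (C**2 + C**2) + 75/C = 2*C**2 + 75/C)
W(-120)/u(-153) - 32420/44073 = ((75 + 2*(-120)**3)/(-120))/(-117) - 32420/44073 = -(75 + 2*(-1728000))/120*(-1/117) - 32420*1/44073 = -(75 - 3456000)/120*(-1/117) - 32420/44073 = -1/120*(-3455925)*(-1/117) - 32420/44073 = (230395/8)*(-1/117) - 32420/44073 = -230395/936 - 32420/44073 = -1131615995/4583592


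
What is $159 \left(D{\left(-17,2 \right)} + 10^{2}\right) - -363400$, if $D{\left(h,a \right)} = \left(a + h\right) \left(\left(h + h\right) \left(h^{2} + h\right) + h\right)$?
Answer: $22476325$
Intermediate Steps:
$D{\left(h,a \right)} = \left(a + h\right) \left(h + 2 h \left(h + h^{2}\right)\right)$ ($D{\left(h,a \right)} = \left(a + h\right) \left(2 h \left(h + h^{2}\right) + h\right) = \left(a + h\right) \left(h + 2 h \left(h + h^{2}\right)\right)$)
$159 \left(D{\left(-17,2 \right)} + 10^{2}\right) - -363400 = 159 \left(- 17 \left(2 - 17 + 2 \left(-17\right)^{2} + 2 \left(-17\right)^{3} + 2 \cdot 2 \left(-17\right) + 2 \cdot 2 \left(-17\right)^{2}\right) + 10^{2}\right) - -363400 = 159 \left(- 17 \left(2 - 17 + 2 \cdot 289 + 2 \left(-4913\right) - 68 + 2 \cdot 2 \cdot 289\right) + 100\right) + 363400 = 159 \left(- 17 \left(2 - 17 + 578 - 9826 - 68 + 1156\right) + 100\right) + 363400 = 159 \left(\left(-17\right) \left(-8175\right) + 100\right) + 363400 = 159 \left(138975 + 100\right) + 363400 = 159 \cdot 139075 + 363400 = 22112925 + 363400 = 22476325$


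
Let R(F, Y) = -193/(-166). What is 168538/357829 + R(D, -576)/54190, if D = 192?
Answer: 1516159381517/3218865082660 ≈ 0.47102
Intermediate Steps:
R(F, Y) = 193/166 (R(F, Y) = -193*(-1/166) = 193/166)
168538/357829 + R(D, -576)/54190 = 168538/357829 + (193/166)/54190 = 168538*(1/357829) + (193/166)*(1/54190) = 168538/357829 + 193/8995540 = 1516159381517/3218865082660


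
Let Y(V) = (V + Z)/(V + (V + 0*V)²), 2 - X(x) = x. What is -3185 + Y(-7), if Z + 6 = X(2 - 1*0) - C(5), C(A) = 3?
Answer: -66893/21 ≈ -3185.4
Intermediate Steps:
X(x) = 2 - x
Z = -9 (Z = -6 + ((2 - (2 - 1*0)) - 1*3) = -6 + ((2 - (2 + 0)) - 3) = -6 + ((2 - 1*2) - 3) = -6 + ((2 - 2) - 3) = -6 + (0 - 3) = -6 - 3 = -9)
Y(V) = (-9 + V)/(V + V²) (Y(V) = (V - 9)/(V + (V + 0*V)²) = (-9 + V)/(V + (V + 0)²) = (-9 + V)/(V + V²))
-3185 + Y(-7) = -3185 + (-9 - 7)/((-7)*(1 - 7)) = -3185 - ⅐*(-16)/(-6) = -3185 - ⅐*(-⅙)*(-16) = -3185 - 8/21 = -66893/21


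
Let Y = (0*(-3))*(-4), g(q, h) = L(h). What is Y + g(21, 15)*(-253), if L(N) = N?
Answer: -3795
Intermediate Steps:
g(q, h) = h
Y = 0 (Y = 0*(-4) = 0)
Y + g(21, 15)*(-253) = 0 + 15*(-253) = 0 - 3795 = -3795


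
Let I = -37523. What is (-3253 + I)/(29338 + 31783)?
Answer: -40776/61121 ≈ -0.66714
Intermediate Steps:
(-3253 + I)/(29338 + 31783) = (-3253 - 37523)/(29338 + 31783) = -40776/61121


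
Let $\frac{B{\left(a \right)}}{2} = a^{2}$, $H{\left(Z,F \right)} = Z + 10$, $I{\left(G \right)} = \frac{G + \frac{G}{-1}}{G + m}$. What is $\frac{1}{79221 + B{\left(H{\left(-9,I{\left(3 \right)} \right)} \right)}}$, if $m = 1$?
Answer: $\frac{1}{79223} \approx 1.2623 \cdot 10^{-5}$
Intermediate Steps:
$I{\left(G \right)} = 0$ ($I{\left(G \right)} = \frac{G + \frac{G}{-1}}{G + 1} = \frac{G + G \left(-1\right)}{1 + G} = \frac{G - G}{1 + G} = \frac{0}{1 + G} = 0$)
$H{\left(Z,F \right)} = 10 + Z$
$B{\left(a \right)} = 2 a^{2}$
$\frac{1}{79221 + B{\left(H{\left(-9,I{\left(3 \right)} \right)} \right)}} = \frac{1}{79221 + 2 \left(10 - 9\right)^{2}} = \frac{1}{79221 + 2 \cdot 1^{2}} = \frac{1}{79221 + 2 \cdot 1} = \frac{1}{79221 + 2} = \frac{1}{79223}$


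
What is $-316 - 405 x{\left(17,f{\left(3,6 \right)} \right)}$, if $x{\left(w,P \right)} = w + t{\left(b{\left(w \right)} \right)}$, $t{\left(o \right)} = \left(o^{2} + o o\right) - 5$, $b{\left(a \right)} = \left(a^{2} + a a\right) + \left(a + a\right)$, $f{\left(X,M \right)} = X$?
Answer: $-303385816$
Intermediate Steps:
$b{\left(a \right)} = 2 a + 2 a^{2}$ ($b{\left(a \right)} = \left(a^{2} + a^{2}\right) + 2 a = 2 a^{2} + 2 a = 2 a + 2 a^{2}$)
$t{\left(o \right)} = -5 + 2 o^{2}$ ($t{\left(o \right)} = \left(o^{2} + o^{2}\right) - 5 = 2 o^{2} - 5 = -5 + 2 o^{2}$)
$x{\left(w,P \right)} = -5 + w + 8 w^{2} \left(1 + w\right)^{2}$ ($x{\left(w,P \right)} = w + \left(-5 + 2 \left(2 w \left(1 + w\right)\right)^{2}\right) = w + \left(-5 + 2 \cdot 4 w^{2} \left(1 + w\right)^{2}\right) = w + \left(-5 + 8 w^{2} \left(1 + w\right)^{2}\right) = -5 + w + 8 w^{2} \left(1 + w\right)^{2}$)
$-316 - 405 x{\left(17,f{\left(3,6 \right)} \right)} = -316 - 405 \left(-5 + 17 + 8 \cdot 17^{2} \left(1 + 17\right)^{2}\right) = -316 - 405 \left(-5 + 17 + 8 \cdot 289 \cdot 18^{2}\right) = -316 - 405 \left(-5 + 17 + 8 \cdot 289 \cdot 324\right) = -316 - 405 \left(-5 + 17 + 749088\right) = -316 - 303385500 = -303385816$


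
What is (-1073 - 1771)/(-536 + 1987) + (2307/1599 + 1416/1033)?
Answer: 681876239/798904639 ≈ 0.85351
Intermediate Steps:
(-1073 - 1771)/(-536 + 1987) + (2307/1599 + 1416/1033) = -2844/1451 + (2307*(1/1599) + 1416*(1/1033)) = -2844*1/1451 + (769/533 + 1416/1033) = -2844/1451 + 1549105/550589 = 681876239/798904639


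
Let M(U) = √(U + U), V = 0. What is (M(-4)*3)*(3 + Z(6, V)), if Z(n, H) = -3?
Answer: 0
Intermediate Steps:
M(U) = √2*√U (M(U) = √(2*U) = √2*√U)
(M(-4)*3)*(3 + Z(6, V)) = ((√2*√(-4))*3)*(3 - 3) = ((√2*(2*I))*3)*0 = ((2*I*√2)*3)*0 = (6*I*√2)*0 = 0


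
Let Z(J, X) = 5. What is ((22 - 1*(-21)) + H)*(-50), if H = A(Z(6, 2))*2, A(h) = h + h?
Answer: -3150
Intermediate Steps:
A(h) = 2*h
H = 20 (H = (2*5)*2 = 10*2 = 20)
((22 - 1*(-21)) + H)*(-50) = ((22 - 1*(-21)) + 20)*(-50) = ((22 + 21) + 20)*(-50) = (43 + 20)*(-50) = 63*(-50) = -3150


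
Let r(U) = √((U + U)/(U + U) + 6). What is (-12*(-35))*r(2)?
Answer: 420*√7 ≈ 1111.2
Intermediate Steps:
r(U) = √7 (r(U) = √((2*U)/((2*U)) + 6) = √((2*U)*(1/(2*U)) + 6) = √(1 + 6) = √7)
(-12*(-35))*r(2) = (-12*(-35))*√7 = 420*√7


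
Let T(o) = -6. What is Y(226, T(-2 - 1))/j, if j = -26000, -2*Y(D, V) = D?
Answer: 113/26000 ≈ 0.0043462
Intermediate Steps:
Y(D, V) = -D/2
Y(226, T(-2 - 1))/j = -1/2*226/(-26000) = -113*(-1/26000) = 113/26000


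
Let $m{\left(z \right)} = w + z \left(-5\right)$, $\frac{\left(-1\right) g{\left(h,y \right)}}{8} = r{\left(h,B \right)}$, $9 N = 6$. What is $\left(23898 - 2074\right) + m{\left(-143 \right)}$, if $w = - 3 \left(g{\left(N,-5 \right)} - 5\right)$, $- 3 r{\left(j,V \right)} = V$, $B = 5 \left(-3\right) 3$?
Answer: $22914$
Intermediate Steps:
$B = -45$ ($B = \left(-15\right) 3 = -45$)
$N = \frac{2}{3}$ ($N = \frac{1}{9} \cdot 6 = \frac{2}{3} \approx 0.66667$)
$r{\left(j,V \right)} = - \frac{V}{3}$
$g{\left(h,y \right)} = -120$ ($g{\left(h,y \right)} = - 8 \left(\left(- \frac{1}{3}\right) \left(-45\right)\right) = \left(-8\right) 15 = -120$)
$w = 375$ ($w = - 3 \left(-120 - 5\right) = \left(-3\right) \left(-125\right) = 375$)
$m{\left(z \right)} = 375 - 5 z$ ($m{\left(z \right)} = 375 + z \left(-5\right) = 375 - 5 z$)
$\left(23898 - 2074\right) + m{\left(-143 \right)} = \left(23898 - 2074\right) + \left(375 - -715\right) = 21824 + \left(375 + 715\right) = 21824 + 1090 = 22914$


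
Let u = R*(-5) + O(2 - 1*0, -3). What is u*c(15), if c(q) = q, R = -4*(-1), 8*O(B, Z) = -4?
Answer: -615/2 ≈ -307.50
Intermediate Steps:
O(B, Z) = -½ (O(B, Z) = (⅛)*(-4) = -½)
R = 4
u = -41/2 (u = 4*(-5) - ½ = -20 - ½ = -41/2 ≈ -20.500)
u*c(15) = -41/2*15 = -615/2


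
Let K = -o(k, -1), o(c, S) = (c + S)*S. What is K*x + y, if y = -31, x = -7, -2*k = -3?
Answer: -69/2 ≈ -34.500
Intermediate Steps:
k = 3/2 (k = -½*(-3) = 3/2 ≈ 1.5000)
o(c, S) = S*(S + c) (o(c, S) = (S + c)*S = S*(S + c))
K = ½ (K = -(-1)*(-1 + 3/2) = -(-1)/2 = -1*(-½) = ½ ≈ 0.50000)
K*x + y = (½)*(-7) - 31 = -7/2 - 31 = -69/2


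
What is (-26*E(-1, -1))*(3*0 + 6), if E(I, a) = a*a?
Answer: -156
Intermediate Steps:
E(I, a) = a**2
(-26*E(-1, -1))*(3*0 + 6) = (-26*(-1)**2)*(3*0 + 6) = (-26*1)*(0 + 6) = -26*6 = -156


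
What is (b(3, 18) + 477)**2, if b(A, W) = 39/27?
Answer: 18541636/81 ≈ 2.2891e+5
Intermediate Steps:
b(A, W) = 13/9 (b(A, W) = 39*(1/27) = 13/9)
(b(3, 18) + 477)**2 = (13/9 + 477)**2 = (4306/9)**2 = 18541636/81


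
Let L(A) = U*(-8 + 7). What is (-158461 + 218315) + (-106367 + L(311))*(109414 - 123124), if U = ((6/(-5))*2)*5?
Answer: 1458186904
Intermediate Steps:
U = -12 (U = ((6*(-1/5))*2)*5 = -6/5*2*5 = -12/5*5 = -12)
L(A) = 12 (L(A) = -12*(-8 + 7) = -12*(-1) = 12)
(-158461 + 218315) + (-106367 + L(311))*(109414 - 123124) = (-158461 + 218315) + (-106367 + 12)*(109414 - 123124) = 59854 - 106355*(-13710) = 59854 + 1458127050 = 1458186904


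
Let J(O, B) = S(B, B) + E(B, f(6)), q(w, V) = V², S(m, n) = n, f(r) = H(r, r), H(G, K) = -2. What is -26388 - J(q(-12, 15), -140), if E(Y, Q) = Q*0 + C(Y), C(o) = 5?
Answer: -26253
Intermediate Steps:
f(r) = -2
E(Y, Q) = 5 (E(Y, Q) = Q*0 + 5 = 0 + 5 = 5)
J(O, B) = 5 + B (J(O, B) = B + 5 = 5 + B)
-26388 - J(q(-12, 15), -140) = -26388 - (5 - 140) = -26388 - 1*(-135) = -26388 + 135 = -26253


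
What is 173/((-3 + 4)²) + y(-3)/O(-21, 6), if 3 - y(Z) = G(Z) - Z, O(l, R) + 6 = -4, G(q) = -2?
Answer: 864/5 ≈ 172.80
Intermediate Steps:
O(l, R) = -10 (O(l, R) = -6 - 4 = -10)
y(Z) = 5 + Z (y(Z) = 3 - (-2 - Z) = 3 + (2 + Z) = 5 + Z)
173/((-3 + 4)²) + y(-3)/O(-21, 6) = 173/((-3 + 4)²) + (5 - 3)/(-10) = 173/(1²) + 2*(-⅒) = 173/1 - ⅕ = 173*1 - ⅕ = 173 - ⅕ = 864/5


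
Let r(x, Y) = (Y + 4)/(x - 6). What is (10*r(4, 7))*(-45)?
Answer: 2475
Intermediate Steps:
r(x, Y) = (4 + Y)/(-6 + x)
(10*r(4, 7))*(-45) = (10*((4 + 7)/(-6 + 4)))*(-45) = (10*(11/(-2)))*(-45) = (10*(-1/2*11))*(-45) = (10*(-11/2))*(-45) = -55*(-45) = 2475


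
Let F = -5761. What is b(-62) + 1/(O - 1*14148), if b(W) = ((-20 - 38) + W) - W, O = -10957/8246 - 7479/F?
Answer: -5568877664172/96015015133 ≈ -58.000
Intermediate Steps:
O = -207349/6786458 (O = -10957/8246 - 7479/(-5761) = -10957*1/8246 - 7479*(-1/5761) = -10957/8246 + 7479/5761 = -207349/6786458 ≈ -0.030553)
b(W) = -58 (b(W) = (-58 + W) - W = -58)
b(-62) + 1/(O - 1*14148) = -58 + 1/(-207349/6786458 - 1*14148) = -58 + 1/(-207349/6786458 - 14148) = -58 + 1/(-96015015133/6786458) = -58 - 6786458/96015015133 = -5568877664172/96015015133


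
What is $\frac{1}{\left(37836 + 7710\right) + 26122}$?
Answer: $\frac{1}{71668} \approx 1.3953 \cdot 10^{-5}$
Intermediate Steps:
$\frac{1}{\left(37836 + 7710\right) + 26122} = \frac{1}{45546 + 26122} = \frac{1}{71668}$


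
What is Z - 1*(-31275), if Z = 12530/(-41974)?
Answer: 656362160/20987 ≈ 31275.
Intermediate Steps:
Z = -6265/20987 (Z = 12530*(-1/41974) = -6265/20987 ≈ -0.29852)
Z - 1*(-31275) = -6265/20987 - 1*(-31275) = -6265/20987 + 31275 = 656362160/20987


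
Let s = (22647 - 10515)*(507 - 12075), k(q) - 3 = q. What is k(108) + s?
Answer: -140342865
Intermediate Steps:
k(q) = 3 + q
s = -140342976 (s = 12132*(-11568) = -140342976)
k(108) + s = (3 + 108) - 140342976 = 111 - 140342976 = -140342865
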